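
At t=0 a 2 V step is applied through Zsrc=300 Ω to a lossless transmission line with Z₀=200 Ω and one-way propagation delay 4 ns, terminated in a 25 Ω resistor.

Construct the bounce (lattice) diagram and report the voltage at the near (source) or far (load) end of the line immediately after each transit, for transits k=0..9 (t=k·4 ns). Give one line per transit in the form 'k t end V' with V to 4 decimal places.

0 0 source 0.8000
1 4 load 0.1778
2 8 source 0.0533
3 12 load 0.1501
4 16 source 0.1695
5 20 load 0.1544
6 24 source 0.1514
7 28 load 0.1538
8 32 source 0.1542
9 36 load 0.1539

Γ_L=-0.777778, Γ_S=0.200000; launch V₁=2·200/500=0.800000
k=0 src: V=0.8000
k=1 load: inc=0.800000, refl=0.800000·-0.777778=-0.6222; V=0.000000+0.800000+-0.622222=0.1778
k=2 src: inc=-0.622222, refl=-0.622222·0.200000=-0.1244; V=0.800000+-0.622222+-0.124444=0.0533
k=3 load: inc=-0.124444, refl=-0.124444·-0.777778=0.0968; V=0.177778+-0.124444+0.096790=0.1501
k=4 src: inc=0.096790, refl=0.096790·0.200000=0.0194; V=0.053333+0.096790+0.019358=0.1695
k=5 load: inc=0.019358, refl=0.019358·-0.777778=-0.0151; V=0.150123+0.019358+-0.015056=0.1544
k=6 src: inc=-0.015056, refl=-0.015056·0.200000=-0.0030; V=0.169481+-0.015056+-0.003011=0.1514
k=7 load: inc=-0.003011, refl=-0.003011·-0.777778=0.0023; V=0.154425+-0.003011+0.002342=0.1538
k=8 src: inc=0.002342, refl=0.002342·0.200000=0.0005; V=0.151414+0.002342+0.000468=0.1542
k=9 load: inc=0.000468, refl=0.000468·-0.777778=-0.0004; V=0.153756+0.000468+-0.000364=0.1539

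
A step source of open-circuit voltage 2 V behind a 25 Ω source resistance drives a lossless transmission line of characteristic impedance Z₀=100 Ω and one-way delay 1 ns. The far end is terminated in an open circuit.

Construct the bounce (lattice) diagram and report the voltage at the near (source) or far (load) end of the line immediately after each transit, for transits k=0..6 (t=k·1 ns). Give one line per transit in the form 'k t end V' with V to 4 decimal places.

0 0 source 1.6000
1 1 load 3.2000
2 2 source 2.2400
3 3 load 1.2800
4 4 source 1.8560
5 5 load 2.4320
6 6 source 2.0864

Γ_L=1.000000, Γ_S=-0.600000; launch V₁=2·100/125=1.600000
k=0 src: V=1.6000
k=1 load: inc=1.600000, refl=1.600000·1.000000=1.6000; V=0.000000+1.600000+1.600000=3.2000
k=2 src: inc=1.600000, refl=1.600000·-0.600000=-0.9600; V=1.600000+1.600000+-0.960000=2.2400
k=3 load: inc=-0.960000, refl=-0.960000·1.000000=-0.9600; V=3.200000+-0.960000+-0.960000=1.2800
k=4 src: inc=-0.960000, refl=-0.960000·-0.600000=0.5760; V=2.240000+-0.960000+0.576000=1.8560
k=5 load: inc=0.576000, refl=0.576000·1.000000=0.5760; V=1.280000+0.576000+0.576000=2.4320
k=6 src: inc=0.576000, refl=0.576000·-0.600000=-0.3456; V=1.856000+0.576000+-0.345600=2.0864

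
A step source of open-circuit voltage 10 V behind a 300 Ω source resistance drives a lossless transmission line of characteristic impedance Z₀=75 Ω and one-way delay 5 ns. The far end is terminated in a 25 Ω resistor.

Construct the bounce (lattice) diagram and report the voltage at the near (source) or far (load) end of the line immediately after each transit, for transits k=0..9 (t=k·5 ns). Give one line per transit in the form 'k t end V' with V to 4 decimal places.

0 0 source 2.0000
1 5 load 1.0000
2 10 source 0.4000
3 15 load 0.7000
4 20 source 0.8800
5 25 load 0.7900
6 30 source 0.7360
7 35 load 0.7630
8 40 source 0.7792
9 45 load 0.7711

Γ_L=-0.500000, Γ_S=0.600000; launch V₁=10·75/375=2.000000
k=0 src: V=2.0000
k=1 load: inc=2.000000, refl=2.000000·-0.500000=-1.0000; V=0.000000+2.000000+-1.000000=1.0000
k=2 src: inc=-1.000000, refl=-1.000000·0.600000=-0.6000; V=2.000000+-1.000000+-0.600000=0.4000
k=3 load: inc=-0.600000, refl=-0.600000·-0.500000=0.3000; V=1.000000+-0.600000+0.300000=0.7000
k=4 src: inc=0.300000, refl=0.300000·0.600000=0.1800; V=0.400000+0.300000+0.180000=0.8800
k=5 load: inc=0.180000, refl=0.180000·-0.500000=-0.0900; V=0.700000+0.180000+-0.090000=0.7900
k=6 src: inc=-0.090000, refl=-0.090000·0.600000=-0.0540; V=0.880000+-0.090000+-0.054000=0.7360
k=7 load: inc=-0.054000, refl=-0.054000·-0.500000=0.0270; V=0.790000+-0.054000+0.027000=0.7630
k=8 src: inc=0.027000, refl=0.027000·0.600000=0.0162; V=0.736000+0.027000+0.016200=0.7792
k=9 load: inc=0.016200, refl=0.016200·-0.500000=-0.0081; V=0.763000+0.016200+-0.008100=0.7711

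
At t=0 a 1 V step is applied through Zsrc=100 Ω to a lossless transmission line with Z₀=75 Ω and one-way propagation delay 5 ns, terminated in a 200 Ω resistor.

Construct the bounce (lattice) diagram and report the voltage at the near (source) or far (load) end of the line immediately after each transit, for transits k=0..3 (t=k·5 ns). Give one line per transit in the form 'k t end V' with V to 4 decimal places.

0 0 source 0.4286
1 5 load 0.6234
2 10 source 0.6512
3 15 load 0.6639

Γ_L=0.454545, Γ_S=0.142857; launch V₁=1·75/175=0.428571
k=0 src: V=0.4286
k=1 load: inc=0.428571, refl=0.428571·0.454545=0.1948; V=0.000000+0.428571+0.194805=0.6234
k=2 src: inc=0.194805, refl=0.194805·0.142857=0.0278; V=0.428571+0.194805+0.027829=0.6512
k=3 load: inc=0.027829, refl=0.027829·0.454545=0.0126; V=0.623377+0.027829+0.012650=0.6639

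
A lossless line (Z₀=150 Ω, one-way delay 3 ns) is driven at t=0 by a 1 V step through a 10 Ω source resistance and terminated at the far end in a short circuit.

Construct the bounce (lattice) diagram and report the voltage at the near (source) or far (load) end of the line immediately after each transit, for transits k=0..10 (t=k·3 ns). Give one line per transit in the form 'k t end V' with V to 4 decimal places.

0 0 source 0.9375
1 3 load 0.0000
2 6 source 0.8203
3 9 load 0.0000
4 12 source 0.7178
5 15 load 0.0000
6 18 source 0.6281
7 21 load 0.0000
8 24 source 0.5495
9 27 load 0.0000
10 30 source 0.4809

Γ_L=-1.000000, Γ_S=-0.875000; launch V₁=1·150/160=0.937500
k=0 src: V=0.9375
k=1 load: inc=0.937500, refl=0.937500·-1.000000=-0.9375; V=0.000000+0.937500+-0.937500=0.0000
k=2 src: inc=-0.937500, refl=-0.937500·-0.875000=0.8203; V=0.937500+-0.937500+0.820312=0.8203
k=3 load: inc=0.820312, refl=0.820312·-1.000000=-0.8203; V=0.000000+0.820312+-0.820312=0.0000
k=4 src: inc=-0.820312, refl=-0.820312·-0.875000=0.7178; V=0.820312+-0.820312+0.717773=0.7178
k=5 load: inc=0.717773, refl=0.717773·-1.000000=-0.7178; V=0.000000+0.717773+-0.717773=0.0000
k=6 src: inc=-0.717773, refl=-0.717773·-0.875000=0.6281; V=0.717773+-0.717773+0.628052=0.6281
k=7 load: inc=0.628052, refl=0.628052·-1.000000=-0.6281; V=0.000000+0.628052+-0.628052=0.0000
k=8 src: inc=-0.628052, refl=-0.628052·-0.875000=0.5495; V=0.628052+-0.628052+0.549545=0.5495
k=9 load: inc=0.549545, refl=0.549545·-1.000000=-0.5495; V=0.000000+0.549545+-0.549545=0.0000
k=10 src: inc=-0.549545, refl=-0.549545·-0.875000=0.4809; V=0.549545+-0.549545+0.480852=0.4809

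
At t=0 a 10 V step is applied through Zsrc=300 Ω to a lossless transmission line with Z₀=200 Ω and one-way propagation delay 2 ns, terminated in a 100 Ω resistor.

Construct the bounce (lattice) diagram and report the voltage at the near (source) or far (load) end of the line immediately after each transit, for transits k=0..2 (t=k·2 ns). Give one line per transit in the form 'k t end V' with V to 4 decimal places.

0 0 source 4.0000
1 2 load 2.6667
2 4 source 2.4000

Γ_L=-0.333333, Γ_S=0.200000; launch V₁=10·200/500=4.000000
k=0 src: V=4.0000
k=1 load: inc=4.000000, refl=4.000000·-0.333333=-1.3333; V=0.000000+4.000000+-1.333333=2.6667
k=2 src: inc=-1.333333, refl=-1.333333·0.200000=-0.2667; V=4.000000+-1.333333+-0.266667=2.4000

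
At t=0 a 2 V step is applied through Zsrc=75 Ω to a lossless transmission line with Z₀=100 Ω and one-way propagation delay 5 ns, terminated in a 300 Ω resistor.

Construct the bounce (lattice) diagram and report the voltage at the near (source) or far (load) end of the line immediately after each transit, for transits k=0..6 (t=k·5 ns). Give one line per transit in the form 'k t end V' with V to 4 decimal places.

Γ_L=0.500000, Γ_S=-0.142857; launch V₁=2·100/175=1.142857
k=0 src: V=1.1429
k=1 load: inc=1.142857, refl=1.142857·0.500000=0.5714; V=0.000000+1.142857+0.571429=1.7143
k=2 src: inc=0.571429, refl=0.571429·-0.142857=-0.0816; V=1.142857+0.571429+-0.081633=1.6327
k=3 load: inc=-0.081633, refl=-0.081633·0.500000=-0.0408; V=1.714286+-0.081633+-0.040816=1.5918
k=4 src: inc=-0.040816, refl=-0.040816·-0.142857=0.0058; V=1.632653+-0.040816+0.005831=1.5977
k=5 load: inc=0.005831, refl=0.005831·0.500000=0.0029; V=1.591837+0.005831+0.002915=1.6006
k=6 src: inc=0.002915, refl=0.002915·-0.142857=-0.0004; V=1.597668+0.002915+-0.000416=1.6002

0 0 source 1.1429
1 5 load 1.7143
2 10 source 1.6327
3 15 load 1.5918
4 20 source 1.5977
5 25 load 1.6006
6 30 source 1.6002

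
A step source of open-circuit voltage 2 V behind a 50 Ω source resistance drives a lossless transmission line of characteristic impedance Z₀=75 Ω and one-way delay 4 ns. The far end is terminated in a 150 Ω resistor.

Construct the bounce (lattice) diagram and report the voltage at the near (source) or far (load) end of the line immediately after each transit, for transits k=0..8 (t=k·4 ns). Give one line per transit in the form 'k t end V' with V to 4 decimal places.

Γ_L=0.333333, Γ_S=-0.200000; launch V₁=2·75/125=1.200000
k=0 src: V=1.2000
k=1 load: inc=1.200000, refl=1.200000·0.333333=0.4000; V=0.000000+1.200000+0.400000=1.6000
k=2 src: inc=0.400000, refl=0.400000·-0.200000=-0.0800; V=1.200000+0.400000+-0.080000=1.5200
k=3 load: inc=-0.080000, refl=-0.080000·0.333333=-0.0267; V=1.600000+-0.080000+-0.026667=1.4933
k=4 src: inc=-0.026667, refl=-0.026667·-0.200000=0.0053; V=1.520000+-0.026667+0.005333=1.4987
k=5 load: inc=0.005333, refl=0.005333·0.333333=0.0018; V=1.493333+0.005333+0.001778=1.5004
k=6 src: inc=0.001778, refl=0.001778·-0.200000=-0.0004; V=1.498667+0.001778+-0.000356=1.5001
k=7 load: inc=-0.000356, refl=-0.000356·0.333333=-0.0001; V=1.500444+-0.000356+-0.000119=1.5000
k=8 src: inc=-0.000119, refl=-0.000119·-0.200000=0.0000; V=1.500089+-0.000119+0.000024=1.5000

0 0 source 1.2000
1 4 load 1.6000
2 8 source 1.5200
3 12 load 1.4933
4 16 source 1.4987
5 20 load 1.5004
6 24 source 1.5001
7 28 load 1.5000
8 32 source 1.5000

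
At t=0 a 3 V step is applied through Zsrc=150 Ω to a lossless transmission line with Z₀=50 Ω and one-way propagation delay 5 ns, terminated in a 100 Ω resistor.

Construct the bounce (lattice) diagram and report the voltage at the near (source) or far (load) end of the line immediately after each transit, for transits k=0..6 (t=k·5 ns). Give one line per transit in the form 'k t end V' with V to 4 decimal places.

0 0 source 0.7500
1 5 load 1.0000
2 10 source 1.1250
3 15 load 1.1667
4 20 source 1.1875
5 25 load 1.1944
6 30 source 1.1979

Γ_L=0.333333, Γ_S=0.500000; launch V₁=3·50/200=0.750000
k=0 src: V=0.7500
k=1 load: inc=0.750000, refl=0.750000·0.333333=0.2500; V=0.000000+0.750000+0.250000=1.0000
k=2 src: inc=0.250000, refl=0.250000·0.500000=0.1250; V=0.750000+0.250000+0.125000=1.1250
k=3 load: inc=0.125000, refl=0.125000·0.333333=0.0417; V=1.000000+0.125000+0.041667=1.1667
k=4 src: inc=0.041667, refl=0.041667·0.500000=0.0208; V=1.125000+0.041667+0.020833=1.1875
k=5 load: inc=0.020833, refl=0.020833·0.333333=0.0069; V=1.166667+0.020833+0.006944=1.1944
k=6 src: inc=0.006944, refl=0.006944·0.500000=0.0035; V=1.187500+0.006944+0.003472=1.1979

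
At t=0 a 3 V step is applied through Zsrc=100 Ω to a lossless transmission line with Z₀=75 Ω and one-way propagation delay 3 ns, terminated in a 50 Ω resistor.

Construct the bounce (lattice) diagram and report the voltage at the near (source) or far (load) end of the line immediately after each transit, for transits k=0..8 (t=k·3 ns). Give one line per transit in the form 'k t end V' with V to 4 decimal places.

Γ_L=-0.200000, Γ_S=0.142857; launch V₁=3·75/175=1.285714
k=0 src: V=1.2857
k=1 load: inc=1.285714, refl=1.285714·-0.200000=-0.2571; V=0.000000+1.285714+-0.257143=1.0286
k=2 src: inc=-0.257143, refl=-0.257143·0.142857=-0.0367; V=1.285714+-0.257143+-0.036735=0.9918
k=3 load: inc=-0.036735, refl=-0.036735·-0.200000=0.0073; V=1.028571+-0.036735+0.007347=0.9992
k=4 src: inc=0.007347, refl=0.007347·0.142857=0.0010; V=0.991837+0.007347+0.001050=1.0002
k=5 load: inc=0.001050, refl=0.001050·-0.200000=-0.0002; V=0.999184+0.001050+-0.000210=1.0000
k=6 src: inc=-0.000210, refl=-0.000210·0.142857=-0.0000; V=1.000233+-0.000210+-0.000030=1.0000
k=7 load: inc=-0.000030, refl=-0.000030·-0.200000=0.0000; V=1.000023+-0.000030+0.000006=1.0000
k=8 src: inc=0.000006, refl=0.000006·0.142857=0.0000; V=0.999993+0.000006+0.000001=1.0000

0 0 source 1.2857
1 3 load 1.0286
2 6 source 0.9918
3 9 load 0.9992
4 12 source 1.0002
5 15 load 1.0000
6 18 source 1.0000
7 21 load 1.0000
8 24 source 1.0000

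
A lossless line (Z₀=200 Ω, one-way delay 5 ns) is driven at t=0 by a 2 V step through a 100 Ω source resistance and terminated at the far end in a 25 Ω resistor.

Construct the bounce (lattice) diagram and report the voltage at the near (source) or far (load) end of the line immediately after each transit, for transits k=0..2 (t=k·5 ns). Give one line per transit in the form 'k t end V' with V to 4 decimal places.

0 0 source 1.3333
1 5 load 0.2963
2 10 source 0.6420

Γ_L=-0.777778, Γ_S=-0.333333; launch V₁=2·200/300=1.333333
k=0 src: V=1.3333
k=1 load: inc=1.333333, refl=1.333333·-0.777778=-1.0370; V=0.000000+1.333333+-1.037037=0.2963
k=2 src: inc=-1.037037, refl=-1.037037·-0.333333=0.3457; V=1.333333+-1.037037+0.345679=0.6420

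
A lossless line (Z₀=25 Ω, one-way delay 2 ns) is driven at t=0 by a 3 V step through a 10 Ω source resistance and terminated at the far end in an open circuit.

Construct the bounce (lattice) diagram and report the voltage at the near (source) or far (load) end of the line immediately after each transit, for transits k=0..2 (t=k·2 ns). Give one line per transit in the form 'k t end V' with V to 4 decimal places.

Γ_L=1.000000, Γ_S=-0.428571; launch V₁=3·25/35=2.142857
k=0 src: V=2.1429
k=1 load: inc=2.142857, refl=2.142857·1.000000=2.1429; V=0.000000+2.142857+2.142857=4.2857
k=2 src: inc=2.142857, refl=2.142857·-0.428571=-0.9184; V=2.142857+2.142857+-0.918367=3.3673

0 0 source 2.1429
1 2 load 4.2857
2 4 source 3.3673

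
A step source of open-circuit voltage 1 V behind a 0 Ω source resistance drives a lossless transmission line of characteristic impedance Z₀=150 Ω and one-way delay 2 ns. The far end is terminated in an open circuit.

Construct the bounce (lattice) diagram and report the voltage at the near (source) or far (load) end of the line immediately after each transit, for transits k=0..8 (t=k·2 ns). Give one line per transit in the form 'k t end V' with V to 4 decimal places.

Γ_L=1.000000, Γ_S=-1.000000; launch V₁=1·150/150=1.000000
k=0 src: V=1.0000
k=1 load: inc=1.000000, refl=1.000000·1.000000=1.0000; V=0.000000+1.000000+1.000000=2.0000
k=2 src: inc=1.000000, refl=1.000000·-1.000000=-1.0000; V=1.000000+1.000000+-1.000000=1.0000
k=3 load: inc=-1.000000, refl=-1.000000·1.000000=-1.0000; V=2.000000+-1.000000+-1.000000=0.0000
k=4 src: inc=-1.000000, refl=-1.000000·-1.000000=1.0000; V=1.000000+-1.000000+1.000000=1.0000
k=5 load: inc=1.000000, refl=1.000000·1.000000=1.0000; V=0.000000+1.000000+1.000000=2.0000
k=6 src: inc=1.000000, refl=1.000000·-1.000000=-1.0000; V=1.000000+1.000000+-1.000000=1.0000
k=7 load: inc=-1.000000, refl=-1.000000·1.000000=-1.0000; V=2.000000+-1.000000+-1.000000=0.0000
k=8 src: inc=-1.000000, refl=-1.000000·-1.000000=1.0000; V=1.000000+-1.000000+1.000000=1.0000

0 0 source 1.0000
1 2 load 2.0000
2 4 source 1.0000
3 6 load 0.0000
4 8 source 1.0000
5 10 load 2.0000
6 12 source 1.0000
7 14 load 0.0000
8 16 source 1.0000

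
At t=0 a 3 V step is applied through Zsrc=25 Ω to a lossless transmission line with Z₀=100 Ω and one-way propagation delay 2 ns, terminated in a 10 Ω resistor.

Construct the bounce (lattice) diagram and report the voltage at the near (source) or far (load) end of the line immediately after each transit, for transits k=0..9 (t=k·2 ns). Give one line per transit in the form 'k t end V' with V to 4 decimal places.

Γ_L=-0.818182, Γ_S=-0.600000; launch V₁=3·100/125=2.400000
k=0 src: V=2.4000
k=1 load: inc=2.400000, refl=2.400000·-0.818182=-1.9636; V=0.000000+2.400000+-1.963636=0.4364
k=2 src: inc=-1.963636, refl=-1.963636·-0.600000=1.1782; V=2.400000+-1.963636+1.178182=1.6145
k=3 load: inc=1.178182, refl=1.178182·-0.818182=-0.9640; V=0.436364+1.178182+-0.963967=0.6506
k=4 src: inc=-0.963967, refl=-0.963967·-0.600000=0.5784; V=1.614545+-0.963967+0.578380=1.2290
k=5 load: inc=0.578380, refl=0.578380·-0.818182=-0.4732; V=0.650579+0.578380+-0.473220=0.7557
k=6 src: inc=-0.473220, refl=-0.473220·-0.600000=0.2839; V=1.228959+-0.473220+0.283932=1.0397
k=7 load: inc=0.283932, refl=0.283932·-0.818182=-0.2323; V=0.755739+0.283932+-0.232308=0.8074
k=8 src: inc=-0.232308, refl=-0.232308·-0.600000=0.1394; V=1.039671+-0.232308+0.139385=0.9467
k=9 load: inc=0.139385, refl=0.139385·-0.818182=-0.1140; V=0.807363+0.139385+-0.114042=0.8327

0 0 source 2.4000
1 2 load 0.4364
2 4 source 1.6145
3 6 load 0.6506
4 8 source 1.2290
5 10 load 0.7557
6 12 source 1.0397
7 14 load 0.8074
8 16 source 0.9467
9 18 load 0.8327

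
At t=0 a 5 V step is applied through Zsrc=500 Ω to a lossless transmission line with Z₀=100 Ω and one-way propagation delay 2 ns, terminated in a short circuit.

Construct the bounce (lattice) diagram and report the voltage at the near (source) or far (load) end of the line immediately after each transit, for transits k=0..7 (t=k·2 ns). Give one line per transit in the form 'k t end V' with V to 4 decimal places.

0 0 source 0.8333
1 2 load 0.0000
2 4 source -0.5556
3 6 load 0.0000
4 8 source 0.3704
5 10 load 0.0000
6 12 source -0.2469
7 14 load 0.0000

Γ_L=-1.000000, Γ_S=0.666667; launch V₁=5·100/600=0.833333
k=0 src: V=0.8333
k=1 load: inc=0.833333, refl=0.833333·-1.000000=-0.8333; V=0.000000+0.833333+-0.833333=0.0000
k=2 src: inc=-0.833333, refl=-0.833333·0.666667=-0.5556; V=0.833333+-0.833333+-0.555556=-0.5556
k=3 load: inc=-0.555556, refl=-0.555556·-1.000000=0.5556; V=0.000000+-0.555556+0.555556=0.0000
k=4 src: inc=0.555556, refl=0.555556·0.666667=0.3704; V=-0.555556+0.555556+0.370370=0.3704
k=5 load: inc=0.370370, refl=0.370370·-1.000000=-0.3704; V=0.000000+0.370370+-0.370370=0.0000
k=6 src: inc=-0.370370, refl=-0.370370·0.666667=-0.2469; V=0.370370+-0.370370+-0.246914=-0.2469
k=7 load: inc=-0.246914, refl=-0.246914·-1.000000=0.2469; V=0.000000+-0.246914+0.246914=0.0000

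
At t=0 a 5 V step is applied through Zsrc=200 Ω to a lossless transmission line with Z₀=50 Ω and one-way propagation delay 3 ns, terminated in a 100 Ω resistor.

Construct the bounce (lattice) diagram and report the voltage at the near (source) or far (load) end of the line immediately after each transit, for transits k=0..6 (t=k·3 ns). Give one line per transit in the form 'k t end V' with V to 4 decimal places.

0 0 source 1.0000
1 3 load 1.3333
2 6 source 1.5333
3 9 load 1.6000
4 12 source 1.6400
5 15 load 1.6533
6 18 source 1.6613

Γ_L=0.333333, Γ_S=0.600000; launch V₁=5·50/250=1.000000
k=0 src: V=1.0000
k=1 load: inc=1.000000, refl=1.000000·0.333333=0.3333; V=0.000000+1.000000+0.333333=1.3333
k=2 src: inc=0.333333, refl=0.333333·0.600000=0.2000; V=1.000000+0.333333+0.200000=1.5333
k=3 load: inc=0.200000, refl=0.200000·0.333333=0.0667; V=1.333333+0.200000+0.066667=1.6000
k=4 src: inc=0.066667, refl=0.066667·0.600000=0.0400; V=1.533333+0.066667+0.040000=1.6400
k=5 load: inc=0.040000, refl=0.040000·0.333333=0.0133; V=1.600000+0.040000+0.013333=1.6533
k=6 src: inc=0.013333, refl=0.013333·0.600000=0.0080; V=1.640000+0.013333+0.008000=1.6613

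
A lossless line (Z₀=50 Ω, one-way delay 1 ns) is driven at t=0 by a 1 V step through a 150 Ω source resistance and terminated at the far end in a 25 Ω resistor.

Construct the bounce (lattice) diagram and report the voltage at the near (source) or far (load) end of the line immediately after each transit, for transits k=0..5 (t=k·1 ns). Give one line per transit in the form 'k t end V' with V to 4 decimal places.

0 0 source 0.2500
1 1 load 0.1667
2 2 source 0.1250
3 3 load 0.1389
4 4 source 0.1458
5 5 load 0.1435

Γ_L=-0.333333, Γ_S=0.500000; launch V₁=1·50/200=0.250000
k=0 src: V=0.2500
k=1 load: inc=0.250000, refl=0.250000·-0.333333=-0.0833; V=0.000000+0.250000+-0.083333=0.1667
k=2 src: inc=-0.083333, refl=-0.083333·0.500000=-0.0417; V=0.250000+-0.083333+-0.041667=0.1250
k=3 load: inc=-0.041667, refl=-0.041667·-0.333333=0.0139; V=0.166667+-0.041667+0.013889=0.1389
k=4 src: inc=0.013889, refl=0.013889·0.500000=0.0069; V=0.125000+0.013889+0.006944=0.1458
k=5 load: inc=0.006944, refl=0.006944·-0.333333=-0.0023; V=0.138889+0.006944+-0.002315=0.1435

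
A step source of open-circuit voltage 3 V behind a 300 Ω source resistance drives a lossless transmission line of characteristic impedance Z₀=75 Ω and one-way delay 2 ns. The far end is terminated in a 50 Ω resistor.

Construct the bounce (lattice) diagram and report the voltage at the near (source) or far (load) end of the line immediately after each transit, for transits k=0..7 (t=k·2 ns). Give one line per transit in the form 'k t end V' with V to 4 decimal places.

Γ_L=-0.200000, Γ_S=0.600000; launch V₁=3·75/375=0.600000
k=0 src: V=0.6000
k=1 load: inc=0.600000, refl=0.600000·-0.200000=-0.1200; V=0.000000+0.600000+-0.120000=0.4800
k=2 src: inc=-0.120000, refl=-0.120000·0.600000=-0.0720; V=0.600000+-0.120000+-0.072000=0.4080
k=3 load: inc=-0.072000, refl=-0.072000·-0.200000=0.0144; V=0.480000+-0.072000+0.014400=0.4224
k=4 src: inc=0.014400, refl=0.014400·0.600000=0.0086; V=0.408000+0.014400+0.008640=0.4310
k=5 load: inc=0.008640, refl=0.008640·-0.200000=-0.0017; V=0.422400+0.008640+-0.001728=0.4293
k=6 src: inc=-0.001728, refl=-0.001728·0.600000=-0.0010; V=0.431040+-0.001728+-0.001037=0.4283
k=7 load: inc=-0.001037, refl=-0.001037·-0.200000=0.0002; V=0.429312+-0.001037+0.000207=0.4285

0 0 source 0.6000
1 2 load 0.4800
2 4 source 0.4080
3 6 load 0.4224
4 8 source 0.4310
5 10 load 0.4293
6 12 source 0.4283
7 14 load 0.4285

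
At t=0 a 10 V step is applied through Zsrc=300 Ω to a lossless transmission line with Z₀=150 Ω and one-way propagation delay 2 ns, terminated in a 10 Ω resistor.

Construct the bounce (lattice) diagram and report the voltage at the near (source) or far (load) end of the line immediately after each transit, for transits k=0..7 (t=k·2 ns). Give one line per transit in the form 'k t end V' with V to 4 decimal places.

Γ_L=-0.875000, Γ_S=0.333333; launch V₁=10·150/450=3.333333
k=0 src: V=3.3333
k=1 load: inc=3.333333, refl=3.333333·-0.875000=-2.9167; V=0.000000+3.333333+-2.916667=0.4167
k=2 src: inc=-2.916667, refl=-2.916667·0.333333=-0.9722; V=3.333333+-2.916667+-0.972222=-0.5556
k=3 load: inc=-0.972222, refl=-0.972222·-0.875000=0.8507; V=0.416667+-0.972222+0.850694=0.2951
k=4 src: inc=0.850694, refl=0.850694·0.333333=0.2836; V=-0.555556+0.850694+0.283565=0.5787
k=5 load: inc=0.283565, refl=0.283565·-0.875000=-0.2481; V=0.295139+0.283565+-0.248119=0.3306
k=6 src: inc=-0.248119, refl=-0.248119·0.333333=-0.0827; V=0.578704+-0.248119+-0.082706=0.2479
k=7 load: inc=-0.082706, refl=-0.082706·-0.875000=0.0724; V=0.330584+-0.082706+0.072368=0.3202

0 0 source 3.3333
1 2 load 0.4167
2 4 source -0.5556
3 6 load 0.2951
4 8 source 0.5787
5 10 load 0.3306
6 12 source 0.2479
7 14 load 0.3202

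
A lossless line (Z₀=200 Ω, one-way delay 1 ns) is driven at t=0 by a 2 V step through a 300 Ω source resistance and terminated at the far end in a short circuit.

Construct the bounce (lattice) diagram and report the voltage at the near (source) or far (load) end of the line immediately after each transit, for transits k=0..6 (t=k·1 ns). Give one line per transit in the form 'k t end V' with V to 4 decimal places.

Γ_L=-1.000000, Γ_S=0.200000; launch V₁=2·200/500=0.800000
k=0 src: V=0.8000
k=1 load: inc=0.800000, refl=0.800000·-1.000000=-0.8000; V=0.000000+0.800000+-0.800000=0.0000
k=2 src: inc=-0.800000, refl=-0.800000·0.200000=-0.1600; V=0.800000+-0.800000+-0.160000=-0.1600
k=3 load: inc=-0.160000, refl=-0.160000·-1.000000=0.1600; V=0.000000+-0.160000+0.160000=0.0000
k=4 src: inc=0.160000, refl=0.160000·0.200000=0.0320; V=-0.160000+0.160000+0.032000=0.0320
k=5 load: inc=0.032000, refl=0.032000·-1.000000=-0.0320; V=0.000000+0.032000+-0.032000=0.0000
k=6 src: inc=-0.032000, refl=-0.032000·0.200000=-0.0064; V=0.032000+-0.032000+-0.006400=-0.0064

0 0 source 0.8000
1 1 load 0.0000
2 2 source -0.1600
3 3 load 0.0000
4 4 source 0.0320
5 5 load 0.0000
6 6 source -0.0064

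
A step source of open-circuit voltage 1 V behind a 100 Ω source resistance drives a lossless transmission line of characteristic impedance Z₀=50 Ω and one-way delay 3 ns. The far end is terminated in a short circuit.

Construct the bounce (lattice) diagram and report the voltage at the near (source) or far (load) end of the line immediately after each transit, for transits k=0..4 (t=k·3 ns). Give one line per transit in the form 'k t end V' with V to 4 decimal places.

Γ_L=-1.000000, Γ_S=0.333333; launch V₁=1·50/150=0.333333
k=0 src: V=0.3333
k=1 load: inc=0.333333, refl=0.333333·-1.000000=-0.3333; V=0.000000+0.333333+-0.333333=0.0000
k=2 src: inc=-0.333333, refl=-0.333333·0.333333=-0.1111; V=0.333333+-0.333333+-0.111111=-0.1111
k=3 load: inc=-0.111111, refl=-0.111111·-1.000000=0.1111; V=0.000000+-0.111111+0.111111=0.0000
k=4 src: inc=0.111111, refl=0.111111·0.333333=0.0370; V=-0.111111+0.111111+0.037037=0.0370

0 0 source 0.3333
1 3 load 0.0000
2 6 source -0.1111
3 9 load 0.0000
4 12 source 0.0370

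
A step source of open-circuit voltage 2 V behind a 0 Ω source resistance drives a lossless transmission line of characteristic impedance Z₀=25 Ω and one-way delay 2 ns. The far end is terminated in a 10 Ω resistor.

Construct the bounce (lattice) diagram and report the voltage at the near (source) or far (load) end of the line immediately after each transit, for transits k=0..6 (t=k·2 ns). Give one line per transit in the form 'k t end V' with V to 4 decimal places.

0 0 source 2.0000
1 2 load 1.1429
2 4 source 2.0000
3 6 load 1.6327
4 8 source 2.0000
5 10 load 1.8426
6 12 source 2.0000

Γ_L=-0.428571, Γ_S=-1.000000; launch V₁=2·25/25=2.000000
k=0 src: V=2.0000
k=1 load: inc=2.000000, refl=2.000000·-0.428571=-0.8571; V=0.000000+2.000000+-0.857143=1.1429
k=2 src: inc=-0.857143, refl=-0.857143·-1.000000=0.8571; V=2.000000+-0.857143+0.857143=2.0000
k=3 load: inc=0.857143, refl=0.857143·-0.428571=-0.3673; V=1.142857+0.857143+-0.367347=1.6327
k=4 src: inc=-0.367347, refl=-0.367347·-1.000000=0.3673; V=2.000000+-0.367347+0.367347=2.0000
k=5 load: inc=0.367347, refl=0.367347·-0.428571=-0.1574; V=1.632653+0.367347+-0.157434=1.8426
k=6 src: inc=-0.157434, refl=-0.157434·-1.000000=0.1574; V=2.000000+-0.157434+0.157434=2.0000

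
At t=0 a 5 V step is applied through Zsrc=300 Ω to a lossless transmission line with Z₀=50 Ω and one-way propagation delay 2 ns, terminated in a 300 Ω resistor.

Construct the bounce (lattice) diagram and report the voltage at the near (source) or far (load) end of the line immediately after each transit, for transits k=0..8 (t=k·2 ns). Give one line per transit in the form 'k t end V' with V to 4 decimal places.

Γ_L=0.714286, Γ_S=0.714286; launch V₁=5·50/350=0.714286
k=0 src: V=0.7143
k=1 load: inc=0.714286, refl=0.714286·0.714286=0.5102; V=0.000000+0.714286+0.510204=1.2245
k=2 src: inc=0.510204, refl=0.510204·0.714286=0.3644; V=0.714286+0.510204+0.364431=1.5889
k=3 load: inc=0.364431, refl=0.364431·0.714286=0.2603; V=1.224490+0.364431+0.260308=1.8492
k=4 src: inc=0.260308, refl=0.260308·0.714286=0.1859; V=1.588921+0.260308+0.185934=2.0352
k=5 load: inc=0.185934, refl=0.185934·0.714286=0.1328; V=1.849229+0.185934+0.132810=2.1680
k=6 src: inc=0.132810, refl=0.132810·0.714286=0.0949; V=2.035164+0.132810+0.094865=2.2628
k=7 load: inc=0.094865, refl=0.094865·0.714286=0.0678; V=2.167974+0.094865+0.067760=2.3306
k=8 src: inc=0.067760, refl=0.067760·0.714286=0.0484; V=2.262839+0.067760+0.048400=2.3790

0 0 source 0.7143
1 2 load 1.2245
2 4 source 1.5889
3 6 load 1.8492
4 8 source 2.0352
5 10 load 2.1680
6 12 source 2.2628
7 14 load 2.3306
8 16 source 2.3790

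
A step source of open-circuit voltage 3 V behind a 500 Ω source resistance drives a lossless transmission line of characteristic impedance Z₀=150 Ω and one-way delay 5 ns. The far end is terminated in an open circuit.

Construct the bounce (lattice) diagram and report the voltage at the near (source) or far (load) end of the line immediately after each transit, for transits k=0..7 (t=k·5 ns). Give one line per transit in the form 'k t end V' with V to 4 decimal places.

Γ_L=1.000000, Γ_S=0.538462; launch V₁=3·150/650=0.692308
k=0 src: V=0.6923
k=1 load: inc=0.692308, refl=0.692308·1.000000=0.6923; V=0.000000+0.692308+0.692308=1.3846
k=2 src: inc=0.692308, refl=0.692308·0.538462=0.3728; V=0.692308+0.692308+0.372781=1.7574
k=3 load: inc=0.372781, refl=0.372781·1.000000=0.3728; V=1.384615+0.372781+0.372781=2.1302
k=4 src: inc=0.372781, refl=0.372781·0.538462=0.2007; V=1.757396+0.372781+0.200728=2.3309
k=5 load: inc=0.200728, refl=0.200728·1.000000=0.2007; V=2.130178+0.200728+0.200728=2.5316
k=6 src: inc=0.200728, refl=0.200728·0.538462=0.1081; V=2.330906+0.200728+0.108084=2.6397
k=7 load: inc=0.108084, refl=0.108084·1.000000=0.1081; V=2.531634+0.108084+0.108084=2.7478

0 0 source 0.6923
1 5 load 1.3846
2 10 source 1.7574
3 15 load 2.1302
4 20 source 2.3309
5 25 load 2.5316
6 30 source 2.6397
7 35 load 2.7478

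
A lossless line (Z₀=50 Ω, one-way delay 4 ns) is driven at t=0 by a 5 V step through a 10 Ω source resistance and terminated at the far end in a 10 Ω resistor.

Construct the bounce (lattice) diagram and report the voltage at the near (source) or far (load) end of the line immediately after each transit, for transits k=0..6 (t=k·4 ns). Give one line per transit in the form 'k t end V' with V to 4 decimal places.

Γ_L=-0.666667, Γ_S=-0.666667; launch V₁=5·50/60=4.166667
k=0 src: V=4.1667
k=1 load: inc=4.166667, refl=4.166667·-0.666667=-2.7778; V=0.000000+4.166667+-2.777778=1.3889
k=2 src: inc=-2.777778, refl=-2.777778·-0.666667=1.8519; V=4.166667+-2.777778+1.851852=3.2407
k=3 load: inc=1.851852, refl=1.851852·-0.666667=-1.2346; V=1.388889+1.851852+-1.234568=2.0062
k=4 src: inc=-1.234568, refl=-1.234568·-0.666667=0.8230; V=3.240741+-1.234568+0.823045=2.8292
k=5 load: inc=0.823045, refl=0.823045·-0.666667=-0.5487; V=2.006173+0.823045+-0.548697=2.2805
k=6 src: inc=-0.548697, refl=-0.548697·-0.666667=0.3658; V=2.829218+-0.548697+0.365798=2.6463

0 0 source 4.1667
1 4 load 1.3889
2 8 source 3.2407
3 12 load 2.0062
4 16 source 2.8292
5 20 load 2.2805
6 24 source 2.6463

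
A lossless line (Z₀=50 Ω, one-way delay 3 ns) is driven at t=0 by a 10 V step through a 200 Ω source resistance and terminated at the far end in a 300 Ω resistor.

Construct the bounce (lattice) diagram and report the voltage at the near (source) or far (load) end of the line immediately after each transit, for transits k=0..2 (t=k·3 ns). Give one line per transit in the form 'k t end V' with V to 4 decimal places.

0 0 source 2.0000
1 3 load 3.4286
2 6 source 4.2857

Γ_L=0.714286, Γ_S=0.600000; launch V₁=10·50/250=2.000000
k=0 src: V=2.0000
k=1 load: inc=2.000000, refl=2.000000·0.714286=1.4286; V=0.000000+2.000000+1.428571=3.4286
k=2 src: inc=1.428571, refl=1.428571·0.600000=0.8571; V=2.000000+1.428571+0.857143=4.2857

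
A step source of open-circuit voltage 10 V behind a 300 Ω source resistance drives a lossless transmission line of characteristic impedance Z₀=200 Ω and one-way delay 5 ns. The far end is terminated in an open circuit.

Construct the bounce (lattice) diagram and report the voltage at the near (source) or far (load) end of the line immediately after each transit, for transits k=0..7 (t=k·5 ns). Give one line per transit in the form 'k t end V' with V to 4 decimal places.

Γ_L=1.000000, Γ_S=0.200000; launch V₁=10·200/500=4.000000
k=0 src: V=4.0000
k=1 load: inc=4.000000, refl=4.000000·1.000000=4.0000; V=0.000000+4.000000+4.000000=8.0000
k=2 src: inc=4.000000, refl=4.000000·0.200000=0.8000; V=4.000000+4.000000+0.800000=8.8000
k=3 load: inc=0.800000, refl=0.800000·1.000000=0.8000; V=8.000000+0.800000+0.800000=9.6000
k=4 src: inc=0.800000, refl=0.800000·0.200000=0.1600; V=8.800000+0.800000+0.160000=9.7600
k=5 load: inc=0.160000, refl=0.160000·1.000000=0.1600; V=9.600000+0.160000+0.160000=9.9200
k=6 src: inc=0.160000, refl=0.160000·0.200000=0.0320; V=9.760000+0.160000+0.032000=9.9520
k=7 load: inc=0.032000, refl=0.032000·1.000000=0.0320; V=9.920000+0.032000+0.032000=9.9840

0 0 source 4.0000
1 5 load 8.0000
2 10 source 8.8000
3 15 load 9.6000
4 20 source 9.7600
5 25 load 9.9200
6 30 source 9.9520
7 35 load 9.9840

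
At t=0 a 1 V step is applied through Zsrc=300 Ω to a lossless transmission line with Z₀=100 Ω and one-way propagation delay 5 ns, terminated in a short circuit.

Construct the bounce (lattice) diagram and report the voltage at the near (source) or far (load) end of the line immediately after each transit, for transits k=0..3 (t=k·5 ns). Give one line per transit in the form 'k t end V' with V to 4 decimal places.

0 0 source 0.2500
1 5 load 0.0000
2 10 source -0.1250
3 15 load 0.0000

Γ_L=-1.000000, Γ_S=0.500000; launch V₁=1·100/400=0.250000
k=0 src: V=0.2500
k=1 load: inc=0.250000, refl=0.250000·-1.000000=-0.2500; V=0.000000+0.250000+-0.250000=0.0000
k=2 src: inc=-0.250000, refl=-0.250000·0.500000=-0.1250; V=0.250000+-0.250000+-0.125000=-0.1250
k=3 load: inc=-0.125000, refl=-0.125000·-1.000000=0.1250; V=0.000000+-0.125000+0.125000=0.0000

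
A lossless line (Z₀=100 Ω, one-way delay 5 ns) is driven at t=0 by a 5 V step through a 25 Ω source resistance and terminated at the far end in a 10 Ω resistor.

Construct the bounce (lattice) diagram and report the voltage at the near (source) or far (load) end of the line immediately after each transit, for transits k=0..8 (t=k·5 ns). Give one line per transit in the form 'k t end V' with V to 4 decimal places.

Γ_L=-0.818182, Γ_S=-0.600000; launch V₁=5·100/125=4.000000
k=0 src: V=4.0000
k=1 load: inc=4.000000, refl=4.000000·-0.818182=-3.2727; V=0.000000+4.000000+-3.272727=0.7273
k=2 src: inc=-3.272727, refl=-3.272727·-0.600000=1.9636; V=4.000000+-3.272727+1.963636=2.6909
k=3 load: inc=1.963636, refl=1.963636·-0.818182=-1.6066; V=0.727273+1.963636+-1.606612=1.0843
k=4 src: inc=-1.606612, refl=-1.606612·-0.600000=0.9640; V=2.690909+-1.606612+0.963967=2.0483
k=5 load: inc=0.963967, refl=0.963967·-0.818182=-0.7887; V=1.084298+0.963967+-0.788700=1.2596
k=6 src: inc=-0.788700, refl=-0.788700·-0.600000=0.4732; V=2.048264+-0.788700+0.473220=1.7328
k=7 load: inc=0.473220, refl=0.473220·-0.818182=-0.3872; V=1.259564+0.473220+-0.387180=1.3456
k=8 src: inc=-0.387180, refl=-0.387180·-0.600000=0.2323; V=1.732784+-0.387180+0.232308=1.5779

0 0 source 4.0000
1 5 load 0.7273
2 10 source 2.6909
3 15 load 1.0843
4 20 source 2.0483
5 25 load 1.2596
6 30 source 1.7328
7 35 load 1.3456
8 40 source 1.5779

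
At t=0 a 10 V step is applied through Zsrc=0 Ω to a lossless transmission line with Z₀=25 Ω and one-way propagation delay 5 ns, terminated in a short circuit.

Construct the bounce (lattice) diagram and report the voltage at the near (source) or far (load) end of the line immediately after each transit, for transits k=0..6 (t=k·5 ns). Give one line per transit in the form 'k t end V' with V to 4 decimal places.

Γ_L=-1.000000, Γ_S=-1.000000; launch V₁=10·25/25=10.000000
k=0 src: V=10.0000
k=1 load: inc=10.000000, refl=10.000000·-1.000000=-10.0000; V=0.000000+10.000000+-10.000000=0.0000
k=2 src: inc=-10.000000, refl=-10.000000·-1.000000=10.0000; V=10.000000+-10.000000+10.000000=10.0000
k=3 load: inc=10.000000, refl=10.000000·-1.000000=-10.0000; V=0.000000+10.000000+-10.000000=0.0000
k=4 src: inc=-10.000000, refl=-10.000000·-1.000000=10.0000; V=10.000000+-10.000000+10.000000=10.0000
k=5 load: inc=10.000000, refl=10.000000·-1.000000=-10.0000; V=0.000000+10.000000+-10.000000=0.0000
k=6 src: inc=-10.000000, refl=-10.000000·-1.000000=10.0000; V=10.000000+-10.000000+10.000000=10.0000

0 0 source 10.0000
1 5 load 0.0000
2 10 source 10.0000
3 15 load 0.0000
4 20 source 10.0000
5 25 load 0.0000
6 30 source 10.0000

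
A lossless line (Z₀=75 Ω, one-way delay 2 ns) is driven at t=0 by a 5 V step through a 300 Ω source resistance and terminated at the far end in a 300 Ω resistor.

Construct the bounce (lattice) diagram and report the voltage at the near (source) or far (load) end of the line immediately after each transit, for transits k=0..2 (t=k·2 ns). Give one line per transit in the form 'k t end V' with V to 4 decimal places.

0 0 source 1.0000
1 2 load 1.6000
2 4 source 1.9600

Γ_L=0.600000, Γ_S=0.600000; launch V₁=5·75/375=1.000000
k=0 src: V=1.0000
k=1 load: inc=1.000000, refl=1.000000·0.600000=0.6000; V=0.000000+1.000000+0.600000=1.6000
k=2 src: inc=0.600000, refl=0.600000·0.600000=0.3600; V=1.000000+0.600000+0.360000=1.9600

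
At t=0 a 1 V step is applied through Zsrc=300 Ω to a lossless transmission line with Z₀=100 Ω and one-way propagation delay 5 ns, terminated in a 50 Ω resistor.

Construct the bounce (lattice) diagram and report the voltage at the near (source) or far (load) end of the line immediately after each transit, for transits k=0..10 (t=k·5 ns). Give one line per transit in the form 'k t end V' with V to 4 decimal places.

0 0 source 0.2500
1 5 load 0.1667
2 10 source 0.1250
3 15 load 0.1389
4 20 source 0.1458
5 25 load 0.1435
6 30 source 0.1424
7 35 load 0.1427
8 40 source 0.1429
9 45 load 0.1429
10 50 source 0.1428

Γ_L=-0.333333, Γ_S=0.500000; launch V₁=1·100/400=0.250000
k=0 src: V=0.2500
k=1 load: inc=0.250000, refl=0.250000·-0.333333=-0.0833; V=0.000000+0.250000+-0.083333=0.1667
k=2 src: inc=-0.083333, refl=-0.083333·0.500000=-0.0417; V=0.250000+-0.083333+-0.041667=0.1250
k=3 load: inc=-0.041667, refl=-0.041667·-0.333333=0.0139; V=0.166667+-0.041667+0.013889=0.1389
k=4 src: inc=0.013889, refl=0.013889·0.500000=0.0069; V=0.125000+0.013889+0.006944=0.1458
k=5 load: inc=0.006944, refl=0.006944·-0.333333=-0.0023; V=0.138889+0.006944+-0.002315=0.1435
k=6 src: inc=-0.002315, refl=-0.002315·0.500000=-0.0012; V=0.145833+-0.002315+-0.001157=0.1424
k=7 load: inc=-0.001157, refl=-0.001157·-0.333333=0.0004; V=0.143519+-0.001157+0.000386=0.1427
k=8 src: inc=0.000386, refl=0.000386·0.500000=0.0002; V=0.142361+0.000386+0.000193=0.1429
k=9 load: inc=0.000193, refl=0.000193·-0.333333=-0.0001; V=0.142747+0.000193+-0.000064=0.1429
k=10 src: inc=-0.000064, refl=-0.000064·0.500000=-0.0000; V=0.142940+-0.000064+-0.000032=0.1428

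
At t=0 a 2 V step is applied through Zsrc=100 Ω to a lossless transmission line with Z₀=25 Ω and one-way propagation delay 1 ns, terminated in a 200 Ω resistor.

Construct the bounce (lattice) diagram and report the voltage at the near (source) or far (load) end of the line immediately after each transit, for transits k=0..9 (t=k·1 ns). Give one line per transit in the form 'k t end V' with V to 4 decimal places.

Γ_L=0.777778, Γ_S=0.600000; launch V₁=2·25/125=0.400000
k=0 src: V=0.4000
k=1 load: inc=0.400000, refl=0.400000·0.777778=0.3111; V=0.000000+0.400000+0.311111=0.7111
k=2 src: inc=0.311111, refl=0.311111·0.600000=0.1867; V=0.400000+0.311111+0.186667=0.8978
k=3 load: inc=0.186667, refl=0.186667·0.777778=0.1452; V=0.711111+0.186667+0.145185=1.0430
k=4 src: inc=0.145185, refl=0.145185·0.600000=0.0871; V=0.897778+0.145185+0.087111=1.1301
k=5 load: inc=0.087111, refl=0.087111·0.777778=0.0678; V=1.042963+0.087111+0.067753=1.1978
k=6 src: inc=0.067753, refl=0.067753·0.600000=0.0407; V=1.130074+0.067753+0.040652=1.2385
k=7 load: inc=0.040652, refl=0.040652·0.777778=0.0316; V=1.197827+0.040652+0.031618=1.2701
k=8 src: inc=0.031618, refl=0.031618·0.600000=0.0190; V=1.238479+0.031618+0.018971=1.2891
k=9 load: inc=0.018971, refl=0.018971·0.777778=0.0148; V=1.270097+0.018971+0.014755=1.3038

0 0 source 0.4000
1 1 load 0.7111
2 2 source 0.8978
3 3 load 1.0430
4 4 source 1.1301
5 5 load 1.1978
6 6 source 1.2385
7 7 load 1.2701
8 8 source 1.2891
9 9 load 1.3038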